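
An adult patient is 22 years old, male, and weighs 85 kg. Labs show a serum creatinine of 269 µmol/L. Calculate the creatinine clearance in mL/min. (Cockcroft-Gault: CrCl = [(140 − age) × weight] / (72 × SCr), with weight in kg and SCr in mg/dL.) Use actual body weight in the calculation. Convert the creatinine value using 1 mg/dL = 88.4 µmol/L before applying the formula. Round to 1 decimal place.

45.8 mL/min

SCr = 269 / 88.4 = 3.043 mg/dL
CrCl = (140 − 22) × 85 / (72 × 3.043) = 10030.0 / 219.10 ≈ 45.8 mL/min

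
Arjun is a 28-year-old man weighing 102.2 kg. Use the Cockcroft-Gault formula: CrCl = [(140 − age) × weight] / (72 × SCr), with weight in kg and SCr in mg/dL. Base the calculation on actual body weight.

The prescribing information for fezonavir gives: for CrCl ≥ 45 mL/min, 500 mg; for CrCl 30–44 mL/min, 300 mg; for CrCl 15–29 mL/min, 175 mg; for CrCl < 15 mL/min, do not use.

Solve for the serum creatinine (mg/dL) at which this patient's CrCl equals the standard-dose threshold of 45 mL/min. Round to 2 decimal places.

Standard dose requires CrCl ≥ 45 mL/min.
Set (140 − 28) × 102.2 / (72 × SCr) = 45
SCr = (140 − 28) × 102.2 / (72 × 45) = 3.533 mg/dL

3.53 mg/dL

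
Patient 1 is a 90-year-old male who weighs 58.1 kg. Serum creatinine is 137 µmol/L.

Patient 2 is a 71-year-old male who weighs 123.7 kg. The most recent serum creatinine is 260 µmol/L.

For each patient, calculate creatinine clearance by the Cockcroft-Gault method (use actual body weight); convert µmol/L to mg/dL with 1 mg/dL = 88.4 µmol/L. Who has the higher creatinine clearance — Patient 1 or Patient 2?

Patient 2

Patient 1: SCr = 137 / 88.4 = 1.55 mg/dL
Patient 1: CrCl = (140 − 90) × 58.1 / (72 × 1.55) = 2905.0 / 111.60 ≈ 26.0 mL/min
Patient 2: SCr = 260 / 88.4 = 2.941 mg/dL
Patient 2: CrCl = (140 − 71) × 123.7 / (72 × 2.941) = 8535.3 / 211.75 ≈ 40.3 mL/min
26.0 vs 40.3 mL/min → Patient 2 is higher.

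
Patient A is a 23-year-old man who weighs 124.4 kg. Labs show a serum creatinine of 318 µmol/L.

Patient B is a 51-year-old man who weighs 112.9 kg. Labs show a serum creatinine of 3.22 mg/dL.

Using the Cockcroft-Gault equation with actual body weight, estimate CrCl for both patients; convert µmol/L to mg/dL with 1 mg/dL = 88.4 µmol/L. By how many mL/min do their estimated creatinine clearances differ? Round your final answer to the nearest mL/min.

Patient A: SCr = 318 / 88.4 = 3.597 mg/dL
Patient A: CrCl = (140 − 23) × 124.4 / (72 × 3.597) = 14554.8 / 258.98 ≈ 56.2 mL/min
Patient B: CrCl = (140 − 51) × 112.9 / (72 × 3.22) = 10048.1 / 231.84 ≈ 43.3 mL/min
|56.2 − 43.3| = 12.9 mL/min

13 mL/min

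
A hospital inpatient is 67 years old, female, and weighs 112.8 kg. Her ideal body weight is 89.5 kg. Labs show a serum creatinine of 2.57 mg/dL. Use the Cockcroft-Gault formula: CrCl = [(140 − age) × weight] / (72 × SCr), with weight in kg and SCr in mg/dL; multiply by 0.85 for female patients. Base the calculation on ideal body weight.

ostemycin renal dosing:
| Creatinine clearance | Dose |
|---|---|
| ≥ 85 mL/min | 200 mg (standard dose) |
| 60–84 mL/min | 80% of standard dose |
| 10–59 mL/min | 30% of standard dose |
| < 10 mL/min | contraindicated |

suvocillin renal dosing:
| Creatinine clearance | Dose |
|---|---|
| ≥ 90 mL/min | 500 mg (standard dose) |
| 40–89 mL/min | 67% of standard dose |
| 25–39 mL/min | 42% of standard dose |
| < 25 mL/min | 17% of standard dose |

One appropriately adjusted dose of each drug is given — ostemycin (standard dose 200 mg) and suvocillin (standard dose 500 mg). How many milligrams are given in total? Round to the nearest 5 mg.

270 mg

CrCl = (140 − 67) × 89.5 / (72 × 2.57) × 0.85 = 6533.5 / 185.04 × 0.85 ≈ 30.0 mL/min
CrCl ≈ 30 mL/min.
ostemycin: 10–59 mL/min → 30% of 200 mg = 60 mg.
suvocillin: 25–39 mL/min → 42% of 500 mg = 210 mg.
Total = 60 + 210 = 270 mg.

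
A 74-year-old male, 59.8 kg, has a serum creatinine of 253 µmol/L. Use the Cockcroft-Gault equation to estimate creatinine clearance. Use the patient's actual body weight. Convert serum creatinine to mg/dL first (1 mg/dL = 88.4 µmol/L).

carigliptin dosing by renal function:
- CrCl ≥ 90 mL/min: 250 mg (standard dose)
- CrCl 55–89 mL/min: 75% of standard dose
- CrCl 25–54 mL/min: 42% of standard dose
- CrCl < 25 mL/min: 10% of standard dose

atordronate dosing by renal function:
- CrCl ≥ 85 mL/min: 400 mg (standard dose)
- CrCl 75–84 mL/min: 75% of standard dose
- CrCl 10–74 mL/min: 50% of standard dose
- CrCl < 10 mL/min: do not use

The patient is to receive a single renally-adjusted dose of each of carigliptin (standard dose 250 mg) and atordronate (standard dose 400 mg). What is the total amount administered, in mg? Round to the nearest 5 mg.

225 mg

SCr = 253 / 88.4 = 2.862 mg/dL
CrCl = (140 − 74) × 59.8 / (72 × 2.862) = 3946.8 / 206.06 ≈ 19.2 mL/min
CrCl ≈ 19 mL/min.
carigliptin: < 25 mL/min → 10% of 250 mg = 25 mg.
atordronate: 10–74 mL/min → 50% of 400 mg = 200 mg.
Total = 25 + 200 = 225 mg.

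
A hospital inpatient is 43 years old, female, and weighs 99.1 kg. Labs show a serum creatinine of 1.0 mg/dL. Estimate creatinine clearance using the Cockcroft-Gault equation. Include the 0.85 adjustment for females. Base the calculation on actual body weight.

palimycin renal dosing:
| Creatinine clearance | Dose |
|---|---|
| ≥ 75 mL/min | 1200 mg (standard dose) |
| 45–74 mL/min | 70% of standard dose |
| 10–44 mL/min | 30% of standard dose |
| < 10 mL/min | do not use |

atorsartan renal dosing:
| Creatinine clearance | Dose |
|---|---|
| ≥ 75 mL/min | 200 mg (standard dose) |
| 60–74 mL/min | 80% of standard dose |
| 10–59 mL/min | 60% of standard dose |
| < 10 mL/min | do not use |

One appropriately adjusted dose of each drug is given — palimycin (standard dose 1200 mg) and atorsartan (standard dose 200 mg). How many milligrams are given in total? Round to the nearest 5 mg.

CrCl = (140 − 43) × 99.1 / (72 × 1) × 0.85 = 9612.7 / 72.00 × 0.85 ≈ 113.5 mL/min
CrCl ≈ 113 mL/min.
palimycin: ≥ 75 mL/min → 100% of 1200 mg = 1200 mg.
atorsartan: ≥ 75 mL/min → 100% of 200 mg = 200 mg.
Total = 1200 + 200 = 1400 mg.

1400 mg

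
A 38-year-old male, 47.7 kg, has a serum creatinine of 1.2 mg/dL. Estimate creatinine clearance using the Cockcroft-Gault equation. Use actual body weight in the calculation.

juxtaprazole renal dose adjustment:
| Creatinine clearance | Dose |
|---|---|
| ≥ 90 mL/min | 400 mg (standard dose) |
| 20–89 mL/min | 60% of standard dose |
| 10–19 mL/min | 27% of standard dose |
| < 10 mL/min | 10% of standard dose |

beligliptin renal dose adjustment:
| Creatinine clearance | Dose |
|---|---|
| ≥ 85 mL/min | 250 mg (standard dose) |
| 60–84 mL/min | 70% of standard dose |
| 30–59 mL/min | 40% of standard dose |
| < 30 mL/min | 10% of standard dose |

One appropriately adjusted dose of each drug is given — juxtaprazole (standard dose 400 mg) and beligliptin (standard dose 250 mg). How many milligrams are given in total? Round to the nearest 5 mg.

340 mg

CrCl = (140 − 38) × 47.7 / (72 × 1.2) = 4865.4 / 86.40 ≈ 56.3 mL/min
CrCl ≈ 56 mL/min.
juxtaprazole: 20–89 mL/min → 60% of 400 mg = 240 mg.
beligliptin: 30–59 mL/min → 40% of 250 mg = 100 mg.
Total = 240 + 100 = 340 mg.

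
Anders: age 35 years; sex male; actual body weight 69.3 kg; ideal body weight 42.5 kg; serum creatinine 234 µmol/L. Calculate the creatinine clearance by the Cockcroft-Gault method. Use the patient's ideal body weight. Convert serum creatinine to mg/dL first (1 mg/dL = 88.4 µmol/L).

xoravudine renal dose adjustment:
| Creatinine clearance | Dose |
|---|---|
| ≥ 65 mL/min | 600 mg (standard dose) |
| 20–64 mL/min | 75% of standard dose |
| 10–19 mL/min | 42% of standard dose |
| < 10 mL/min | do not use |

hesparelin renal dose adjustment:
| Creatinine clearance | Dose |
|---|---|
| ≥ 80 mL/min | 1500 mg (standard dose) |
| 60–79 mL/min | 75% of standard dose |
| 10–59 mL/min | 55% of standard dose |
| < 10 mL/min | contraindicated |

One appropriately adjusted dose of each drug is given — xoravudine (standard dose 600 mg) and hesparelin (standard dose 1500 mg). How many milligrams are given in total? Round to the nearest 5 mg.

1275 mg

SCr = 234 / 88.4 = 2.647 mg/dL
CrCl = (140 − 35) × 42.5 / (72 × 2.647) = 4462.5 / 190.58 ≈ 23.4 mL/min
CrCl ≈ 23 mL/min.
xoravudine: 20–64 mL/min → 75% of 600 mg = 450 mg.
hesparelin: 10–59 mL/min → 55% of 1500 mg = 825 mg.
Total = 450 + 825 = 1275 mg.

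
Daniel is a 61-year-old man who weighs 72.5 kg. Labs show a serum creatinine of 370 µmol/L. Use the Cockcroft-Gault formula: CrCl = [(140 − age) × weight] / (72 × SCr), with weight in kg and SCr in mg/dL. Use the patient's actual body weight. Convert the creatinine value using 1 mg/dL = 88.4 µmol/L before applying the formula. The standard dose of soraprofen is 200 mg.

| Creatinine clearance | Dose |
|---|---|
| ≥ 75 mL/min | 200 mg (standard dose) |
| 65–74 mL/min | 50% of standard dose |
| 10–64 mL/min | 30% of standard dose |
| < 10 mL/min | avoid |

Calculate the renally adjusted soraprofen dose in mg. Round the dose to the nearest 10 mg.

60 mg

SCr = 370 / 88.4 = 4.186 mg/dL
CrCl = (140 − 61) × 72.5 / (72 × 4.186) = 5727.5 / 301.39 ≈ 19.0 mL/min
CrCl ≈ 19 mL/min → bracket 10–64 mL/min.
30% of 200 mg = 60 mg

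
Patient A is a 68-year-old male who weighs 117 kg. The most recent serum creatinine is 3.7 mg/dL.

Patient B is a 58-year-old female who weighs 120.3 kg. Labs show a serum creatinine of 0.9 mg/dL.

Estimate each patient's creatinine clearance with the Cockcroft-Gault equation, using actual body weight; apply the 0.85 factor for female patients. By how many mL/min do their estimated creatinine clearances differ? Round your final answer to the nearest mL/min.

Patient A: CrCl = (140 − 68) × 117 / (72 × 3.7) = 8424.0 / 266.40 ≈ 31.6 mL/min
Patient B: CrCl = (140 − 58) × 120.3 / (72 × 0.9) × 0.85 = 9864.6 / 64.80 × 0.85 ≈ 129.4 mL/min
|31.6 − 129.4| = 97.8 mL/min

98 mL/min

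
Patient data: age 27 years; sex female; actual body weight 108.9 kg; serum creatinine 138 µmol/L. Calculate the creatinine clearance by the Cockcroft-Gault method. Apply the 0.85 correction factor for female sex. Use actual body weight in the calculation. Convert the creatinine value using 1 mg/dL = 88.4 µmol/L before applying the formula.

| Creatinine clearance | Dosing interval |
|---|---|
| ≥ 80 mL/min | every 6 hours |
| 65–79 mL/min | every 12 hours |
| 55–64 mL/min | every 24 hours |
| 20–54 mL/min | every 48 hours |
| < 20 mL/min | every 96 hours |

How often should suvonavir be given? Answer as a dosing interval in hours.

SCr = 138 / 88.4 = 1.561 mg/dL
CrCl = (140 − 27) × 108.9 / (72 × 1.561) × 0.85 = 12305.7 / 112.39 × 0.85 ≈ 93.1 mL/min
CrCl ≈ 93 mL/min → bracket ≥ 80 mL/min → every 6 hours.

every 6 hours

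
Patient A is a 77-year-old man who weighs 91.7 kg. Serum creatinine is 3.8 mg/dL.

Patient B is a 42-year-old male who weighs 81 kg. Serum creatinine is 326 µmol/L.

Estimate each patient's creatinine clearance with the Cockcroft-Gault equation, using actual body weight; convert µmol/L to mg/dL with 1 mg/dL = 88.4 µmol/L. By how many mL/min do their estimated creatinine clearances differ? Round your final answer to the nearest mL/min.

Patient A: CrCl = (140 − 77) × 91.7 / (72 × 3.8) = 5777.1 / 273.60 ≈ 21.1 mL/min
Patient B: SCr = 326 / 88.4 = 3.688 mg/dL
Patient B: CrCl = (140 − 42) × 81 / (72 × 3.688) = 7938.0 / 265.54 ≈ 29.9 mL/min
|21.1 − 29.9| = 8.8 mL/min

9 mL/min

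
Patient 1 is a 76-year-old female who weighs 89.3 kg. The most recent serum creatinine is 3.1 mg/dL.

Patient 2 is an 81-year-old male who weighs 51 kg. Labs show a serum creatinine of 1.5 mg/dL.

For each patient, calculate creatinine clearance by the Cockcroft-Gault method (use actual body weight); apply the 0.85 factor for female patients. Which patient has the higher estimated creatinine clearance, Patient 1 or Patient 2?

Patient 1: CrCl = (140 − 76) × 89.3 / (72 × 3.1) × 0.85 = 5715.2 / 223.20 × 0.85 ≈ 21.8 mL/min
Patient 2: CrCl = (140 − 81) × 51 / (72 × 1.5) = 3009.0 / 108.00 ≈ 27.9 mL/min
21.8 vs 27.9 mL/min → Patient 2 is higher.

Patient 2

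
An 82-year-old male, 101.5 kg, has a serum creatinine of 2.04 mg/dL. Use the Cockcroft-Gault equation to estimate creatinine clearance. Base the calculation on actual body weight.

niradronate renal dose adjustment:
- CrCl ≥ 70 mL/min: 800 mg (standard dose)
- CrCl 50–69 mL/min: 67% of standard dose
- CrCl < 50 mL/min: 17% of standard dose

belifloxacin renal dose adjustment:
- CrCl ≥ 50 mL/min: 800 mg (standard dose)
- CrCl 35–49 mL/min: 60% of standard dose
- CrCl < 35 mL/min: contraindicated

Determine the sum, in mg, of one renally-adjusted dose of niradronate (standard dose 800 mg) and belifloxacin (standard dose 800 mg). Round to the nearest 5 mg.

615 mg

CrCl = (140 − 82) × 101.5 / (72 × 2.04) = 5887.0 / 146.88 ≈ 40.1 mL/min
CrCl ≈ 40 mL/min.
niradronate: < 50 mL/min → 17% of 800 mg = 136 mg.
belifloxacin: 35–49 mL/min → 60% of 800 mg = 480 mg.
Total = 136 + 480 = 616 mg.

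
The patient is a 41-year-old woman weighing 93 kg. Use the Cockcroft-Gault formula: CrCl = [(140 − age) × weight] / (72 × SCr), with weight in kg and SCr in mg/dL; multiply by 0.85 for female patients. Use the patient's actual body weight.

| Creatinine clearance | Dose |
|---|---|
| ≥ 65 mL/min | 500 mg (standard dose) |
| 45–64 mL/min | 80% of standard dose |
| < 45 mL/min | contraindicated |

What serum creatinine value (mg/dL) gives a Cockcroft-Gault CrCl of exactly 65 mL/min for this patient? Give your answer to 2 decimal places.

1.67 mg/dL

Standard dose requires CrCl ≥ 65 mL/min.
Set (140 − 41) × 93 × 0.85 / (72 × SCr) = 65
SCr = (140 − 41) × 93 × 0.85 / (72 × 65) = 1.672 mg/dL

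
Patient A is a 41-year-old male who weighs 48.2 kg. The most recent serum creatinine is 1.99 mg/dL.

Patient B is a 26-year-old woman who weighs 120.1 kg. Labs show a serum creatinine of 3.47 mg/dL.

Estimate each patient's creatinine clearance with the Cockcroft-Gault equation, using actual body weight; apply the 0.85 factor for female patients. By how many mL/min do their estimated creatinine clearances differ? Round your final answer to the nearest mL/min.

Patient A: CrCl = (140 − 41) × 48.2 / (72 × 1.99) = 4771.8 / 143.28 ≈ 33.3 mL/min
Patient B: CrCl = (140 − 26) × 120.1 / (72 × 3.47) × 0.85 = 13691.4 / 249.84 × 0.85 ≈ 46.6 mL/min
|33.3 − 46.6| = 13.3 mL/min

13 mL/min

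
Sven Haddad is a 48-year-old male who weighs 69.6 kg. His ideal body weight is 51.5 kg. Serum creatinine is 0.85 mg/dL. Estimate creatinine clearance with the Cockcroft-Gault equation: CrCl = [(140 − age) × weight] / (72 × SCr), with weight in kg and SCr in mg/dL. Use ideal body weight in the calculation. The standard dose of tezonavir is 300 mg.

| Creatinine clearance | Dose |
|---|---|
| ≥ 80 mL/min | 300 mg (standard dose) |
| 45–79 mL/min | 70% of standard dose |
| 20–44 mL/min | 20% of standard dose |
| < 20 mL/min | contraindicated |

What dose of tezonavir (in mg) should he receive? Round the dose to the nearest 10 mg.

CrCl = (140 − 48) × 51.5 / (72 × 0.85) = 4738.0 / 61.20 ≈ 77.4 mL/min
CrCl ≈ 77 mL/min → bracket 45–79 mL/min.
70% of 300 mg = 210 mg

210 mg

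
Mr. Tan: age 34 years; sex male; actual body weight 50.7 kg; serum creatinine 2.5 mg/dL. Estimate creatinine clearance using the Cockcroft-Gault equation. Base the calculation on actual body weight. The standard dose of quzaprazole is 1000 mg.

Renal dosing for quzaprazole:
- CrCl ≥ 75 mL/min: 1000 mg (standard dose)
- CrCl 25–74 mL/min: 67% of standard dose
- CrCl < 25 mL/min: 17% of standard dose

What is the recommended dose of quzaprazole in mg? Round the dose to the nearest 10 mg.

670 mg

CrCl = (140 − 34) × 50.7 / (72 × 2.5) = 5374.2 / 180.00 ≈ 29.9 mL/min
CrCl ≈ 30 mL/min → bracket 25–74 mL/min.
67% of 1000 mg = 670 mg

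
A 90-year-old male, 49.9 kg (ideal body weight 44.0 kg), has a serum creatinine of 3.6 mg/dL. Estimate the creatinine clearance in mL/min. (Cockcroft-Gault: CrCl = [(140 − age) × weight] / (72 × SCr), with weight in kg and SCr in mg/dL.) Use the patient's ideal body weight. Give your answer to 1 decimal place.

8.5 mL/min

CrCl = (140 − 90) × 44 / (72 × 3.6) = 2200.0 / 259.20 ≈ 8.5 mL/min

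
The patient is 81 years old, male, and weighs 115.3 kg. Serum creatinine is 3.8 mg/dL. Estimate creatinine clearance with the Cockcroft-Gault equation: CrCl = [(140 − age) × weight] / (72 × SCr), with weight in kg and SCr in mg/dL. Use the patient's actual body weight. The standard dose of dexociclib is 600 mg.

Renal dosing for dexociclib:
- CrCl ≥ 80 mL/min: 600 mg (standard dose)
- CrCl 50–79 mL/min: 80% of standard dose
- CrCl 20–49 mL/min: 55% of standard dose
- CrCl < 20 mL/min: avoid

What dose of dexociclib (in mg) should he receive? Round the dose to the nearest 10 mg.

CrCl = (140 − 81) × 115.3 / (72 × 3.8) = 6802.7 / 273.60 ≈ 24.9 mL/min
CrCl ≈ 25 mL/min → bracket 20–49 mL/min.
55% of 600 mg = 330 mg

330 mg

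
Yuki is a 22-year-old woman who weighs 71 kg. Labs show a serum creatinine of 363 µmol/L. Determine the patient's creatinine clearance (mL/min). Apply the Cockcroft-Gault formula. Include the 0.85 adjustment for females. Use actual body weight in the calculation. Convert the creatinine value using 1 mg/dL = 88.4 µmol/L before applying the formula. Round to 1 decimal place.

SCr = 363 / 88.4 = 4.106 mg/dL
CrCl = (140 − 22) × 71 / (72 × 4.106) × 0.85 = 8378.0 / 295.63 × 0.85 ≈ 24.1 mL/min

24.1 mL/min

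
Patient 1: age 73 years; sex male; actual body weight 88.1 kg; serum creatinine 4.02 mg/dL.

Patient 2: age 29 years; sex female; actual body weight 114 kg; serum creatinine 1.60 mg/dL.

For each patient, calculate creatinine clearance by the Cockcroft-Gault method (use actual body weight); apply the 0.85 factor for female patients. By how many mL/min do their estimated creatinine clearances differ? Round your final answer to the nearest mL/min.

Patient 1: CrCl = (140 − 73) × 88.1 / (72 × 4.02) = 5902.7 / 289.44 ≈ 20.4 mL/min
Patient 2: CrCl = (140 − 29) × 114 / (72 × 1.6) × 0.85 = 12654.0 / 115.20 × 0.85 ≈ 93.4 mL/min
|20.4 − 93.4| = 73.0 mL/min

73 mL/min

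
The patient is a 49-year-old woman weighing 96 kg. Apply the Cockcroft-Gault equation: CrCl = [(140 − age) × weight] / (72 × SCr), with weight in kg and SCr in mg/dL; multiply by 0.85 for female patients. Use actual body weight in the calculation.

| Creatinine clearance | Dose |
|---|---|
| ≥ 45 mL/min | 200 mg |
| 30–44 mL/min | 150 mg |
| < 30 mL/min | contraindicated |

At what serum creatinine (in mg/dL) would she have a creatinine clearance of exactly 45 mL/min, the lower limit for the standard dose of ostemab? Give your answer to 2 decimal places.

Standard dose requires CrCl ≥ 45 mL/min.
Set (140 − 49) × 96 × 0.85 / (72 × SCr) = 45
SCr = (140 − 49) × 96 × 0.85 / (72 × 45) = 2.292 mg/dL

2.29 mg/dL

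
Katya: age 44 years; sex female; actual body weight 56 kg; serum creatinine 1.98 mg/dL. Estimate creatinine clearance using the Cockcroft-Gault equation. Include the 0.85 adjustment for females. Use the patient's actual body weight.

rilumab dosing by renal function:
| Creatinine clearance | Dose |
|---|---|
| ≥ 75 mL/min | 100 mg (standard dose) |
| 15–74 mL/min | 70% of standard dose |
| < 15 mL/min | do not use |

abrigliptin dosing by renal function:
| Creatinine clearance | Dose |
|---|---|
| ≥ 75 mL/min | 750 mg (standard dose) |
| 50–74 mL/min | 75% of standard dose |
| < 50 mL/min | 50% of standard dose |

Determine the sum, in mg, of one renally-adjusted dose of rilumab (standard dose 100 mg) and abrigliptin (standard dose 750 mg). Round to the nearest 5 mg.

445 mg

CrCl = (140 − 44) × 56 / (72 × 1.98) × 0.85 = 5376.0 / 142.56 × 0.85 ≈ 32.1 mL/min
CrCl ≈ 32 mL/min.
rilumab: 15–74 mL/min → 70% of 100 mg = 70 mg.
abrigliptin: < 50 mL/min → 50% of 750 mg = 375 mg.
Total = 70 + 375 = 445 mg.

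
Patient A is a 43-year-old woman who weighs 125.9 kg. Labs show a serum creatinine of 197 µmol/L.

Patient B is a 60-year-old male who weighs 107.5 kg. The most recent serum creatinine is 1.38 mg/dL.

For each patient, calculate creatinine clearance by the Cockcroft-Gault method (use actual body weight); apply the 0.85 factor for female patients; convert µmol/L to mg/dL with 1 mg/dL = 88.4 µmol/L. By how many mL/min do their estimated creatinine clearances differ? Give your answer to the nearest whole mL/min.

22 mL/min

Patient A: SCr = 197 / 88.4 = 2.229 mg/dL
Patient A: CrCl = (140 − 43) × 125.9 / (72 × 2.229) × 0.85 = 12212.3 / 160.49 × 0.85 ≈ 64.7 mL/min
Patient B: CrCl = (140 − 60) × 107.5 / (72 × 1.38) = 8600.0 / 99.36 ≈ 86.6 mL/min
|64.7 − 86.6| = 21.9 mL/min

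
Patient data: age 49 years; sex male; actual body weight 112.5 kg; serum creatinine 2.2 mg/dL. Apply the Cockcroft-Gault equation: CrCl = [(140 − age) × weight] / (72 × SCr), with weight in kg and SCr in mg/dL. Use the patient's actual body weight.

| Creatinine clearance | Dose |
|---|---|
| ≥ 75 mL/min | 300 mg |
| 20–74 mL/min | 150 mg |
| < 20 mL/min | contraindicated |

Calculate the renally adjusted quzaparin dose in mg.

150 mg

CrCl = (140 − 49) × 112.5 / (72 × 2.2) = 10237.5 / 158.40 ≈ 64.6 mL/min
CrCl ≈ 65 mL/min → bracket 20–74 mL/min.
Dose for this bracket: 150 mg.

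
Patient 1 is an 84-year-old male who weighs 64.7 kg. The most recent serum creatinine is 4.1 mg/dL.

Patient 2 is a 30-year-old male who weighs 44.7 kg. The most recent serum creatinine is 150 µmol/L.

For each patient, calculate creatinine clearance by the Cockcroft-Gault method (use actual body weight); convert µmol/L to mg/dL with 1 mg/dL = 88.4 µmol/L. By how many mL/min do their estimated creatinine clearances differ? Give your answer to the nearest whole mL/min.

Patient 1: CrCl = (140 − 84) × 64.7 / (72 × 4.1) = 3623.2 / 295.20 ≈ 12.3 mL/min
Patient 2: SCr = 150 / 88.4 = 1.697 mg/dL
Patient 2: CrCl = (140 − 30) × 44.7 / (72 × 1.697) = 4917.0 / 122.18 ≈ 40.2 mL/min
|12.3 − 40.2| = 27.9 mL/min

28 mL/min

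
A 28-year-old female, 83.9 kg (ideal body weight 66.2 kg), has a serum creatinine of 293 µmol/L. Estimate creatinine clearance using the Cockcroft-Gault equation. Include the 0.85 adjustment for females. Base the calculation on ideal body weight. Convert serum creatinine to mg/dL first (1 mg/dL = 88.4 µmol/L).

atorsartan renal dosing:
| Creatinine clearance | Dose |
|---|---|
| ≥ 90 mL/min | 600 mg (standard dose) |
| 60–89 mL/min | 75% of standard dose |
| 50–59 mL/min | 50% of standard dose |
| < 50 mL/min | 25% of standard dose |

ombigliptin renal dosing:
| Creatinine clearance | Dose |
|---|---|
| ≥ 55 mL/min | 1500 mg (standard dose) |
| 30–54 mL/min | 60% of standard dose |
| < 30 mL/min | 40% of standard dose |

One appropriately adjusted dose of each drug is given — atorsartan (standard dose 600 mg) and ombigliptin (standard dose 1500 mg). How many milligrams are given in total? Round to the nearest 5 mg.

SCr = 293 / 88.4 = 3.314 mg/dL
CrCl = (140 − 28) × 66.2 / (72 × 3.314) × 0.85 = 7414.4 / 238.61 × 0.85 ≈ 26.4 mL/min
CrCl ≈ 26 mL/min.
atorsartan: < 50 mL/min → 25% of 600 mg = 150 mg.
ombigliptin: < 30 mL/min → 40% of 1500 mg = 600 mg.
Total = 150 + 600 = 750 mg.

750 mg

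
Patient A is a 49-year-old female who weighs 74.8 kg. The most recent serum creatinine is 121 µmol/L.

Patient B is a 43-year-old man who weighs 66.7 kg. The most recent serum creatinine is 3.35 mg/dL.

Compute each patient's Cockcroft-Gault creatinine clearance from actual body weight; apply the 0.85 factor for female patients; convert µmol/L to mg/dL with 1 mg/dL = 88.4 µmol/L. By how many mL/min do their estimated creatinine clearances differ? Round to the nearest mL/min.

32 mL/min

Patient A: SCr = 121 / 88.4 = 1.369 mg/dL
Patient A: CrCl = (140 − 49) × 74.8 / (72 × 1.369) × 0.85 = 6806.8 / 98.57 × 0.85 ≈ 58.7 mL/min
Patient B: CrCl = (140 − 43) × 66.7 / (72 × 3.35) = 6469.9 / 241.20 ≈ 26.8 mL/min
|58.7 − 26.8| = 31.9 mL/min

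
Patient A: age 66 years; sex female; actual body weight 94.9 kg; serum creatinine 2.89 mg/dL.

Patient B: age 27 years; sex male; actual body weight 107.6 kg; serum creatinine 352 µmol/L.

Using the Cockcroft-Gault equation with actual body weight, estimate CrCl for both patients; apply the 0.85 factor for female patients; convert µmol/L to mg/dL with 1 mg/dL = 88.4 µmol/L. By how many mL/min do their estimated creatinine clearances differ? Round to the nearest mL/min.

Patient A: CrCl = (140 − 66) × 94.9 / (72 × 2.89) × 0.85 = 7022.6 / 208.08 × 0.85 ≈ 28.7 mL/min
Patient B: SCr = 352 / 88.4 = 3.982 mg/dL
Patient B: CrCl = (140 − 27) × 107.6 / (72 × 3.982) = 12158.8 / 286.70 ≈ 42.4 mL/min
|28.7 − 42.4| = 13.7 mL/min

14 mL/min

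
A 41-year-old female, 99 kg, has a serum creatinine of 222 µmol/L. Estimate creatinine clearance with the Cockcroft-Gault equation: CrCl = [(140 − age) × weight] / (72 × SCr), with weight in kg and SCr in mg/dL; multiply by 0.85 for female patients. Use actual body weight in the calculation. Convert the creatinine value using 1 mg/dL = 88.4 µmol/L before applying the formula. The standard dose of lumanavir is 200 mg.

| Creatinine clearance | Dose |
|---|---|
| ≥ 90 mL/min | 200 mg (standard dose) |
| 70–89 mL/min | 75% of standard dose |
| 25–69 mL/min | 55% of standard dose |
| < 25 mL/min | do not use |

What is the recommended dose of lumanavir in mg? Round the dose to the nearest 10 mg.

110 mg

SCr = 222 / 88.4 = 2.511 mg/dL
CrCl = (140 − 41) × 99 / (72 × 2.511) × 0.85 = 9801.0 / 180.79 × 0.85 ≈ 46.1 mL/min
CrCl ≈ 46 mL/min → bracket 25–69 mL/min.
55% of 200 mg = 110 mg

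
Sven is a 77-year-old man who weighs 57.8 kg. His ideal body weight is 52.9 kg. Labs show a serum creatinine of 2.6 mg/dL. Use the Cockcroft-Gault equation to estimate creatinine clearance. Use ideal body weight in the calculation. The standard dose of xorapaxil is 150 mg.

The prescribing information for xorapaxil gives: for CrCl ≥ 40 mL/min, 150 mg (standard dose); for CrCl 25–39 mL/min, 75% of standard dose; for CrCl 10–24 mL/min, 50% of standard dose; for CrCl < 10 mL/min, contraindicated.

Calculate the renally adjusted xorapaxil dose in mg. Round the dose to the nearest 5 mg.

CrCl = (140 − 77) × 52.9 / (72 × 2.6) = 3332.7 / 187.20 ≈ 17.8 mL/min
CrCl ≈ 18 mL/min → bracket 10–24 mL/min.
50% of 150 mg = 75 mg

75 mg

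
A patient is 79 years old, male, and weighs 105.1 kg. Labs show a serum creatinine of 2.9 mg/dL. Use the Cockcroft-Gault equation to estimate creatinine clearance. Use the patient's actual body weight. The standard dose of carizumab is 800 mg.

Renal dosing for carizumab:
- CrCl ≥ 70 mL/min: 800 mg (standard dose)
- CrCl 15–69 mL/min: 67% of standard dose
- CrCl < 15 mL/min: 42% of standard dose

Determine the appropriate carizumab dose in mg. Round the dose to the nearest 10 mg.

540 mg

CrCl = (140 − 79) × 105.1 / (72 × 2.9) = 6411.1 / 208.80 ≈ 30.7 mL/min
CrCl ≈ 31 mL/min → bracket 15–69 mL/min.
67% of 800 mg = 536 mg → 540 mg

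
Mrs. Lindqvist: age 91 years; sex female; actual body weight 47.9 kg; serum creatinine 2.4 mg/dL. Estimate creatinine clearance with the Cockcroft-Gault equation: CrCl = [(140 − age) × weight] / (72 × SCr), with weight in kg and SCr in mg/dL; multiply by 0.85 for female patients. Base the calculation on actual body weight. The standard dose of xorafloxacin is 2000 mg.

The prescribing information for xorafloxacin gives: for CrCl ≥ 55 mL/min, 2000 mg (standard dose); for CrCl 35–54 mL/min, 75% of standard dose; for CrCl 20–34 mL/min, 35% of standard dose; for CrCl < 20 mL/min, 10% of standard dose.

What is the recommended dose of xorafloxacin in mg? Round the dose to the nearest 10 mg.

CrCl = (140 − 91) × 47.9 / (72 × 2.4) × 0.85 = 2347.1 / 172.80 × 0.85 ≈ 11.5 mL/min
CrCl ≈ 12 mL/min → bracket < 20 mL/min.
10% of 2000 mg = 200 mg

200 mg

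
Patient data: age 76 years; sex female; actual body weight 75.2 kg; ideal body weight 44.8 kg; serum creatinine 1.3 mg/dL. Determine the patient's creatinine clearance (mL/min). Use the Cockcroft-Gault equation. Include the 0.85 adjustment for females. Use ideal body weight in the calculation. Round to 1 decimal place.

CrCl = (140 − 76) × 44.8 / (72 × 1.3) × 0.85 = 2867.2 / 93.60 × 0.85 ≈ 26.0 mL/min

26.0 mL/min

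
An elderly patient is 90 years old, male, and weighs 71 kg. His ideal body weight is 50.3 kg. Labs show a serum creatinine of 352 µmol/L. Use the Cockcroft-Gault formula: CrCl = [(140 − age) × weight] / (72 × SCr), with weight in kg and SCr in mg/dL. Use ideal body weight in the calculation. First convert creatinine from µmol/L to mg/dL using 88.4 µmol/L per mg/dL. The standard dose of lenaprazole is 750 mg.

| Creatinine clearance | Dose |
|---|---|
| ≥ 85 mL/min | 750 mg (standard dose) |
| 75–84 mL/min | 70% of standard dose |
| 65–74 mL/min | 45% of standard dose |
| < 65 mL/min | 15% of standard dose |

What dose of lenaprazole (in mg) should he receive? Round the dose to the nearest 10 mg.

SCr = 352 / 88.4 = 3.982 mg/dL
CrCl = (140 − 90) × 50.3 / (72 × 3.982) = 2515.0 / 286.70 ≈ 8.8 mL/min
CrCl ≈ 9 mL/min → bracket < 65 mL/min.
15% of 750 mg = 112.5 mg → 110 mg

110 mg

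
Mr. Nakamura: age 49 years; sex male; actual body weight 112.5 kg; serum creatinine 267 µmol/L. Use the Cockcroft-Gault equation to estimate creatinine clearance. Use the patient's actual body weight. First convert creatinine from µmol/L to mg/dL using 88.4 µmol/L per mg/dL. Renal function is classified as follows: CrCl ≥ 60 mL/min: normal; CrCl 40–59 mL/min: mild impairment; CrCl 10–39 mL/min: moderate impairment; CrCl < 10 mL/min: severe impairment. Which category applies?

SCr = 267 / 88.4 = 3.02 mg/dL
CrCl = (140 − 49) × 112.5 / (72 × 3.02) = 10237.5 / 217.44 ≈ 47.1 mL/min
47 mL/min falls in the 'mild impairment' range.

mild impairment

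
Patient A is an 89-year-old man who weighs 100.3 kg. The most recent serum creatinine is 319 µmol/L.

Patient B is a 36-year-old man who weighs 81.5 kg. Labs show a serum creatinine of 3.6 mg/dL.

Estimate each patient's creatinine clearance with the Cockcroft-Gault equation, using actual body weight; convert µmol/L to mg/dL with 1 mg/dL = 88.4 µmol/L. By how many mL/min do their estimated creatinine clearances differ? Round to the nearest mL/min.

13 mL/min

Patient A: SCr = 319 / 88.4 = 3.609 mg/dL
Patient A: CrCl = (140 − 89) × 100.3 / (72 × 3.609) = 5115.3 / 259.85 ≈ 19.7 mL/min
Patient B: CrCl = (140 − 36) × 81.5 / (72 × 3.6) = 8476.0 / 259.20 ≈ 32.7 mL/min
|19.7 − 32.7| = 13.0 mL/min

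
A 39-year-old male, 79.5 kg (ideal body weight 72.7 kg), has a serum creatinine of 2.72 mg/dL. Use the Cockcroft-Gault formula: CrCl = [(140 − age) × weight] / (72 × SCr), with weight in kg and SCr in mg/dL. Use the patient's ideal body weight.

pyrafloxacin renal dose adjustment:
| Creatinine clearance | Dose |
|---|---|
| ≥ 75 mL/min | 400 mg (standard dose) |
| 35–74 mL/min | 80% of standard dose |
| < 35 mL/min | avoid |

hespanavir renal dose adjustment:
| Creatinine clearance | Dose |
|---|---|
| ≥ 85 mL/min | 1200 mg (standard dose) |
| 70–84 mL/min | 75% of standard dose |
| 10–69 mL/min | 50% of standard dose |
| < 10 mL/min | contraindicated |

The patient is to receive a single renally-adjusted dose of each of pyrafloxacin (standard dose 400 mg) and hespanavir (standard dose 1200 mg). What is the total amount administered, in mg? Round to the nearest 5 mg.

CrCl = (140 − 39) × 72.7 / (72 × 2.72) = 7342.7 / 195.84 ≈ 37.5 mL/min
CrCl ≈ 37 mL/min.
pyrafloxacin: 35–74 mL/min → 80% of 400 mg = 320 mg.
hespanavir: 10–69 mL/min → 50% of 1200 mg = 600 mg.
Total = 320 + 600 = 920 mg.

920 mg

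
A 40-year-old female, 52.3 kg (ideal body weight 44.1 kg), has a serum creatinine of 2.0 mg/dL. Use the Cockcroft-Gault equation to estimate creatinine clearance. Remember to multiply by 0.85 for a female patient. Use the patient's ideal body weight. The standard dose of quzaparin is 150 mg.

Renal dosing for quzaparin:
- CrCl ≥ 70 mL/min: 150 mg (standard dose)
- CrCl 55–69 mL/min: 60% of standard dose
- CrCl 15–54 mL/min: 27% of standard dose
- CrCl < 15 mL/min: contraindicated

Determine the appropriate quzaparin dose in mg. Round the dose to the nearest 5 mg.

CrCl = (140 − 40) × 44.1 / (72 × 2) × 0.85 = 4410.0 / 144.00 × 0.85 ≈ 26.0 mL/min
CrCl ≈ 26 mL/min → bracket 15–54 mL/min.
27% of 150 mg = 40.5 mg → 40 mg

40 mg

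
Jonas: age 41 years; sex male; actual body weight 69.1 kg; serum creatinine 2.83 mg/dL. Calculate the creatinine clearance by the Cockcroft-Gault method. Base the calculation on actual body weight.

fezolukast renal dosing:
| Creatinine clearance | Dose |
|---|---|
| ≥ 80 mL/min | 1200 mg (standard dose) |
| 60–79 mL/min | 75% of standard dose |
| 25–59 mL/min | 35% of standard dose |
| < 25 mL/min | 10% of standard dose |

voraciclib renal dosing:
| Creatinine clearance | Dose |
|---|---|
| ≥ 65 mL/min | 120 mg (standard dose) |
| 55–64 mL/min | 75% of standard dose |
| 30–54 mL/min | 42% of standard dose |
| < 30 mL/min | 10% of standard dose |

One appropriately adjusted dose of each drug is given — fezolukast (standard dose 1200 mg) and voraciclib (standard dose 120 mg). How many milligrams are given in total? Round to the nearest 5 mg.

CrCl = (140 − 41) × 69.1 / (72 × 2.83) = 6840.9 / 203.76 ≈ 33.6 mL/min
CrCl ≈ 34 mL/min.
fezolukast: 25–59 mL/min → 35% of 1200 mg = 420 mg.
voraciclib: 30–54 mL/min → 42% of 120 mg = 50.4 mg.
Total = 420 + 50.4 = 470.4 mg.

470 mg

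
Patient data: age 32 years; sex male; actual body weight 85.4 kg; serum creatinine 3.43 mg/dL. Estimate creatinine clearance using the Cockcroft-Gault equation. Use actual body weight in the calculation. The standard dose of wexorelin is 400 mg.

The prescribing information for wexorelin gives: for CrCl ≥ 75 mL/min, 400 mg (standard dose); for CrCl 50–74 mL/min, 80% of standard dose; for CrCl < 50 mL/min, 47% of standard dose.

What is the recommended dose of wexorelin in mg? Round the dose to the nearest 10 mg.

CrCl = (140 − 32) × 85.4 / (72 × 3.43) = 9223.2 / 246.96 ≈ 37.3 mL/min
CrCl ≈ 37 mL/min → bracket < 50 mL/min.
47% of 400 mg = 188 mg → 190 mg

190 mg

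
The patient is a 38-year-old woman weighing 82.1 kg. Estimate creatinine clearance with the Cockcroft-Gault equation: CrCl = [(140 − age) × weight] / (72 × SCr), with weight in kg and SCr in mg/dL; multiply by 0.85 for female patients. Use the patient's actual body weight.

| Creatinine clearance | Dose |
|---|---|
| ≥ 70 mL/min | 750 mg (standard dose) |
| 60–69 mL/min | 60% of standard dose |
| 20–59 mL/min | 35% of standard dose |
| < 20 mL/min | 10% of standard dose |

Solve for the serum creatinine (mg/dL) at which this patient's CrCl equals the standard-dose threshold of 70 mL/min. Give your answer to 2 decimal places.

1.41 mg/dL

Standard dose requires CrCl ≥ 70 mL/min.
Set (140 − 38) × 82.1 × 0.85 / (72 × SCr) = 70
SCr = (140 − 38) × 82.1 × 0.85 / (72 × 70) = 1.412 mg/dL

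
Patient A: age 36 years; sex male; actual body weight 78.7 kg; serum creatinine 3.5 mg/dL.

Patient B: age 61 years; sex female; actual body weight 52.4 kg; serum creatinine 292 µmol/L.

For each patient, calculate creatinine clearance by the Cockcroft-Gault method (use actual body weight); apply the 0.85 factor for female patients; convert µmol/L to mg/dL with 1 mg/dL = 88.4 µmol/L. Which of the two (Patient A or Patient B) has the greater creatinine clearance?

Patient A: CrCl = (140 − 36) × 78.7 / (72 × 3.5) = 8184.8 / 252.00 ≈ 32.5 mL/min
Patient B: SCr = 292 / 88.4 = 3.303 mg/dL
Patient B: CrCl = (140 − 61) × 52.4 / (72 × 3.303) × 0.85 = 4139.6 / 237.82 × 0.85 ≈ 14.8 mL/min
32.5 vs 14.8 mL/min → Patient A is higher.

Patient A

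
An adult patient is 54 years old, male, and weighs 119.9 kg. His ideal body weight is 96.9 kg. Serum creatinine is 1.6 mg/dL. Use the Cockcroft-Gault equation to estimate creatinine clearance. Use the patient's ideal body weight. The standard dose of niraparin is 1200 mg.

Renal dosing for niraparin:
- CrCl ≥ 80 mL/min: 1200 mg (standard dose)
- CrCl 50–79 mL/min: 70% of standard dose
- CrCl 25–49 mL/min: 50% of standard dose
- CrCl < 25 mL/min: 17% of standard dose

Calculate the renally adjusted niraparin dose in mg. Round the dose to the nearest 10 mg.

840 mg

CrCl = (140 − 54) × 96.9 / (72 × 1.6) = 8333.4 / 115.20 ≈ 72.3 mL/min
CrCl ≈ 72 mL/min → bracket 50–79 mL/min.
70% of 1200 mg = 840 mg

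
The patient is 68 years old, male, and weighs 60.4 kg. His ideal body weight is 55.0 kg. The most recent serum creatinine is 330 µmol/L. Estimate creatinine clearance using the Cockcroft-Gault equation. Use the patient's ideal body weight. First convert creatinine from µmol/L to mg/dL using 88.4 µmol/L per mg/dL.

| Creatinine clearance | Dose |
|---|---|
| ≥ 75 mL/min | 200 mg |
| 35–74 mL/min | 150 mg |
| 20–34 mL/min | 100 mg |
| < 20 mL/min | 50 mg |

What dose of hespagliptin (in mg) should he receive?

50 mg

SCr = 330 / 88.4 = 3.733 mg/dL
CrCl = (140 − 68) × 55 / (72 × 3.733) = 3960.0 / 268.78 ≈ 14.7 mL/min
CrCl ≈ 15 mL/min → bracket < 20 mL/min.
Dose for this bracket: 50 mg.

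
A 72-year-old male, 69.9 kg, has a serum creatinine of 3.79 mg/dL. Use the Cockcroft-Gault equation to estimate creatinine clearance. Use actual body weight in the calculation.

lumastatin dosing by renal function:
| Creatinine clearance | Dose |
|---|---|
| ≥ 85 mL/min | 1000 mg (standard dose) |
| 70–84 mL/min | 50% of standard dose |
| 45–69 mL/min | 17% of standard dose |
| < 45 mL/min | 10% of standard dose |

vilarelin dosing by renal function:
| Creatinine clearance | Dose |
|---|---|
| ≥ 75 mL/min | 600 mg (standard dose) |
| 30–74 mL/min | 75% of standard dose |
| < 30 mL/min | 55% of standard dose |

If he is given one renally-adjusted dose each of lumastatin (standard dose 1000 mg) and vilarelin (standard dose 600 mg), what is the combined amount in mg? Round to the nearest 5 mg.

CrCl = (140 − 72) × 69.9 / (72 × 3.79) = 4753.2 / 272.88 ≈ 17.4 mL/min
CrCl ≈ 17 mL/min.
lumastatin: < 45 mL/min → 10% of 1000 mg = 100 mg.
vilarelin: < 30 mL/min → 55% of 600 mg = 330 mg.
Total = 100 + 330 = 430 mg.

430 mg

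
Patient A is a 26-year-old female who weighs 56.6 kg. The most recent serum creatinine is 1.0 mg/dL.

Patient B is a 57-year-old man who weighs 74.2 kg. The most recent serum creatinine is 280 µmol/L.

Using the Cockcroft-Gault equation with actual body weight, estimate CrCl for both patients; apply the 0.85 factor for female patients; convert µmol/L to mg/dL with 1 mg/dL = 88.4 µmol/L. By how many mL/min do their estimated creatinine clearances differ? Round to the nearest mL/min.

Patient A: CrCl = (140 − 26) × 56.6 / (72 × 1) × 0.85 = 6452.4 / 72.00 × 0.85 ≈ 76.2 mL/min
Patient B: SCr = 280 / 88.4 = 3.167 mg/dL
Patient B: CrCl = (140 − 57) × 74.2 / (72 × 3.167) = 6158.6 / 228.02 ≈ 27.0 mL/min
|76.2 − 27.0| = 49.2 mL/min

49 mL/min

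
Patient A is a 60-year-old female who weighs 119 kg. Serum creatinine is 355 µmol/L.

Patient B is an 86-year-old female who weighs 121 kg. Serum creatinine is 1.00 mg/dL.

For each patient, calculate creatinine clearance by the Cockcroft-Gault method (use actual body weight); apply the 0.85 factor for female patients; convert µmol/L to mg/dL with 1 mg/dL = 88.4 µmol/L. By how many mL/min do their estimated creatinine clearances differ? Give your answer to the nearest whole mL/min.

Patient A: SCr = 355 / 88.4 = 4.016 mg/dL
Patient A: CrCl = (140 − 60) × 119 / (72 × 4.016) × 0.85 = 9520.0 / 289.15 × 0.85 ≈ 28.0 mL/min
Patient B: CrCl = (140 − 86) × 121 / (72 × 1) × 0.85 = 6534.0 / 72.00 × 0.85 ≈ 77.1 mL/min
|28.0 − 77.1| = 49.1 mL/min

49 mL/min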